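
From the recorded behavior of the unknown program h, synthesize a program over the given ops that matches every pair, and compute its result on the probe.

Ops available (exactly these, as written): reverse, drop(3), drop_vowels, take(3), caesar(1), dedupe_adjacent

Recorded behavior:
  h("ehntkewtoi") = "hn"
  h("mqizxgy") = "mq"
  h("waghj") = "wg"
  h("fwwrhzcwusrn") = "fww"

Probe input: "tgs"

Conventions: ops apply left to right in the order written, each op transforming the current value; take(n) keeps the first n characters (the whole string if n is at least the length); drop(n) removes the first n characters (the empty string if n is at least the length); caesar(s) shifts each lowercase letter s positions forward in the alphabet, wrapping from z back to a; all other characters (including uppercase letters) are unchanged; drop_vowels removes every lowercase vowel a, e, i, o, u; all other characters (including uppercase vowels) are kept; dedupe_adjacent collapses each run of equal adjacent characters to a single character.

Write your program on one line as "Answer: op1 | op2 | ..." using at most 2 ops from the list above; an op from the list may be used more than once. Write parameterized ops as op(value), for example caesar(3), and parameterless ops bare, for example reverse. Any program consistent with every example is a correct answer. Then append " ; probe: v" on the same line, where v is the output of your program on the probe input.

take(3) | drop_vowels ; probe: "tgs"

Check, running the answer program on each example:
  "ehntkewtoi" -> "ehn" -> "hn"
  "mqizxgy" -> "mqi" -> "mq"
  "waghj" -> "wag" -> "wg"
  "fwwrhzcwusrn" -> "fww" -> "fww"
  probe: "tgs" -> "tgs" -> "tgs"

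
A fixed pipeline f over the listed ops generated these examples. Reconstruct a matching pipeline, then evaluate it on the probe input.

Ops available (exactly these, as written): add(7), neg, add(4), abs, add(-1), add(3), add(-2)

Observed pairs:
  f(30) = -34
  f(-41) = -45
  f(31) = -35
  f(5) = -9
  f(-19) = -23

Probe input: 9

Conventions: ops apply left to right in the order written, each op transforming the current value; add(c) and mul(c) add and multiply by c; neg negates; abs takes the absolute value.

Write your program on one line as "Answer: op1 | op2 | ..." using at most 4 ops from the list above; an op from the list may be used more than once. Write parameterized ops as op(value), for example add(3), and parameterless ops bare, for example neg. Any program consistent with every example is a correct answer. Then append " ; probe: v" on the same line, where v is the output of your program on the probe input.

abs | add(4) | neg ; probe: -13

Check, running the answer program on each example:
  30 -> 30 -> 34 -> -34
  -41 -> 41 -> 45 -> -45
  31 -> 31 -> 35 -> -35
  5 -> 5 -> 9 -> -9
  -19 -> 19 -> 23 -> -23
  probe: 9 -> 9 -> 13 -> -13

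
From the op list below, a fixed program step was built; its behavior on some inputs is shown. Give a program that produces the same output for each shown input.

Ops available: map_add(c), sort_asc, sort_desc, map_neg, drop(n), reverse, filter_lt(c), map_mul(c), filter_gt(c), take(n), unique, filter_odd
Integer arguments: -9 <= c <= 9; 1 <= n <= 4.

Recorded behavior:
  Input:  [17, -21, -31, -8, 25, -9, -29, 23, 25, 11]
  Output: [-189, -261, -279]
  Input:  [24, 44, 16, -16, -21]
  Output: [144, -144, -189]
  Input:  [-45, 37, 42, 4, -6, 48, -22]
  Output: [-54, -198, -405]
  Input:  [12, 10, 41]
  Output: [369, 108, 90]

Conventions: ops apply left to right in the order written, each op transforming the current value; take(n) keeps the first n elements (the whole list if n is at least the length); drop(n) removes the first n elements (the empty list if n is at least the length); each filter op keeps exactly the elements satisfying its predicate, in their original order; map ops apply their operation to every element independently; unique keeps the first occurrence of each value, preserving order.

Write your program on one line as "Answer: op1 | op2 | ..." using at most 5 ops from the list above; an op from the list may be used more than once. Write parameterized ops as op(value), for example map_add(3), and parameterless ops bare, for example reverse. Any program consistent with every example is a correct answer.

sort_desc | sort_asc | take(3) | map_mul(9) | reverse

Check, running the answer program on each example:
  [17, -21, -31, -8, 25, -9, -29, 23, 25, 11] -> [25, 25, 23, 17, 11, -8, -9, -21, -29, -31] -> [-31, -29, -21, -9, -8, 11, 17, 23, 25, 25] -> [-31, -29, -21] -> [-279, -261, -189] -> [-189, -261, -279]
  [24, 44, 16, -16, -21] -> [44, 24, 16, -16, -21] -> [-21, -16, 16, 24, 44] -> [-21, -16, 16] -> [-189, -144, 144] -> [144, -144, -189]
  [-45, 37, 42, 4, -6, 48, -22] -> [48, 42, 37, 4, -6, -22, -45] -> [-45, -22, -6, 4, 37, 42, 48] -> [-45, -22, -6] -> [-405, -198, -54] -> [-54, -198, -405]
  [12, 10, 41] -> [41, 12, 10] -> [10, 12, 41] -> [10, 12, 41] -> [90, 108, 369] -> [369, 108, 90]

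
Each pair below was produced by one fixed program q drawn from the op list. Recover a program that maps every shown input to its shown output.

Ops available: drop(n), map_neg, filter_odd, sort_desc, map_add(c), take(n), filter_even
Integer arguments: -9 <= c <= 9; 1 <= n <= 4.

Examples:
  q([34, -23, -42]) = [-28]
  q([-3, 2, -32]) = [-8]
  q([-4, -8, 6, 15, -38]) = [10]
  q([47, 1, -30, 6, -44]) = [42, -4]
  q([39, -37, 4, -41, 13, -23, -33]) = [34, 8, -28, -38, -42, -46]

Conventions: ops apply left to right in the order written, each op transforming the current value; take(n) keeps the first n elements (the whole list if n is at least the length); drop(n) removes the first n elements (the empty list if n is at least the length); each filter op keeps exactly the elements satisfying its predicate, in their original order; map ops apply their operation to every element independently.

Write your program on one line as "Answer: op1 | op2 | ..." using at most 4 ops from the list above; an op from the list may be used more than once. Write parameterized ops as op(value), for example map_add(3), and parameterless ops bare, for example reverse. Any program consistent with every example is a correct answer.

filter_odd | map_add(-5) | sort_desc

Check, running the answer program on each example:
  [34, -23, -42] -> [-23] -> [-28] -> [-28]
  [-3, 2, -32] -> [-3] -> [-8] -> [-8]
  [-4, -8, 6, 15, -38] -> [15] -> [10] -> [10]
  [47, 1, -30, 6, -44] -> [47, 1] -> [42, -4] -> [42, -4]
  [39, -37, 4, -41, 13, -23, -33] -> [39, -37, -41, 13, -23, -33] -> [34, -42, -46, 8, -28, -38] -> [34, 8, -28, -38, -42, -46]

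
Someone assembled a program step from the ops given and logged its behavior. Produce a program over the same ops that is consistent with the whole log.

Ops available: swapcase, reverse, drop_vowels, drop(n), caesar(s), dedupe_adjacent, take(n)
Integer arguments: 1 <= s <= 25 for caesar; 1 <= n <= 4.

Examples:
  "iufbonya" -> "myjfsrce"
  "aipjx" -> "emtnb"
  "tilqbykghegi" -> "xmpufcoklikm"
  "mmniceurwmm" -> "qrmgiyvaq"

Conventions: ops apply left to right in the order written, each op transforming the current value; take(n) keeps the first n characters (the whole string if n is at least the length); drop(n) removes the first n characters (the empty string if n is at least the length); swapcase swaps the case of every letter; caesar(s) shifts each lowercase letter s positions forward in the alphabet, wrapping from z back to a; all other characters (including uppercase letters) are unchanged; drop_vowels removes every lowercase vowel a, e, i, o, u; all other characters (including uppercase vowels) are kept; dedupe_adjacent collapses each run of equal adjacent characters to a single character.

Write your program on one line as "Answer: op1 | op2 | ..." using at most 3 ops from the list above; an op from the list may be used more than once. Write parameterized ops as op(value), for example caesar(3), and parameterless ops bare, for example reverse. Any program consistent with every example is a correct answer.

dedupe_adjacent | caesar(4)

Check, running the answer program on each example:
  "iufbonya" -> "iufbonya" -> "myjfsrce"
  "aipjx" -> "aipjx" -> "emtnb"
  "tilqbykghegi" -> "tilqbykghegi" -> "xmpufcoklikm"
  "mmniceurwmm" -> "mniceurwm" -> "qrmgiyvaq"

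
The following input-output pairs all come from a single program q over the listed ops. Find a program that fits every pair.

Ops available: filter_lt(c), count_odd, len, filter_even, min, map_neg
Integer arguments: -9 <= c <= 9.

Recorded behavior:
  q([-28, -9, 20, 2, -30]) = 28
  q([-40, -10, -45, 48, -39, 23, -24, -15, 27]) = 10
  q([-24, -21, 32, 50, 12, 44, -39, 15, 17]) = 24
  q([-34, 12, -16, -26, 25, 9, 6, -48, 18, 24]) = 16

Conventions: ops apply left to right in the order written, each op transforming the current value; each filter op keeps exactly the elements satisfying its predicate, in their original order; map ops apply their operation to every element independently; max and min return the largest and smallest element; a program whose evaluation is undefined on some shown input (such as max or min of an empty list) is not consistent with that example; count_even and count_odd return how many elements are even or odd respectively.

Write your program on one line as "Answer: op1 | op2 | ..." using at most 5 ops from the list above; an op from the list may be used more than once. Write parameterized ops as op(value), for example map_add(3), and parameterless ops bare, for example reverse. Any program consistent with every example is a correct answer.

filter_lt(0) | filter_even | map_neg | min

Check, running the answer program on each example:
  [-28, -9, 20, 2, -30] -> [-28, -9, -30] -> [-28, -30] -> [28, 30] -> 28
  [-40, -10, -45, 48, -39, 23, -24, -15, 27] -> [-40, -10, -45, -39, -24, -15] -> [-40, -10, -24] -> [40, 10, 24] -> 10
  [-24, -21, 32, 50, 12, 44, -39, 15, 17] -> [-24, -21, -39] -> [-24] -> [24] -> 24
  [-34, 12, -16, -26, 25, 9, 6, -48, 18, 24] -> [-34, -16, -26, -48] -> [-34, -16, -26, -48] -> [34, 16, 26, 48] -> 16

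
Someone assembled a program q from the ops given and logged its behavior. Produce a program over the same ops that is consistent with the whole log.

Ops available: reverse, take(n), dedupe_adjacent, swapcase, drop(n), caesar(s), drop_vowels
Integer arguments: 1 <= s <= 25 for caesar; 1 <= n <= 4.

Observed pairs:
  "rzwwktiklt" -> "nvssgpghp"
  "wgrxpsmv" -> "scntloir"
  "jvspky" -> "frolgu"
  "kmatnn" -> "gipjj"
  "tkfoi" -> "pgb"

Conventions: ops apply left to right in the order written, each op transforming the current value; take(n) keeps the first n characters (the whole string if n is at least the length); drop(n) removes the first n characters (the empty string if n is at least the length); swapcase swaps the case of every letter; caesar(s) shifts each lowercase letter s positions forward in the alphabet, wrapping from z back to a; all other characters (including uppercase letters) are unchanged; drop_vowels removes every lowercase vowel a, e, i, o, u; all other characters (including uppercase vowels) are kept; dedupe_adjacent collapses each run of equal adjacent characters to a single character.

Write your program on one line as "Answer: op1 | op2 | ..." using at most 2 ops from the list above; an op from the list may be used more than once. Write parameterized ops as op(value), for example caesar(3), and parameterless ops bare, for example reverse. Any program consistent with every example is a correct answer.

drop_vowels | caesar(22)

Check, running the answer program on each example:
  "rzwwktiklt" -> "rzwwktklt" -> "nvssgpghp"
  "wgrxpsmv" -> "wgrxpsmv" -> "scntloir"
  "jvspky" -> "jvspky" -> "frolgu"
  "kmatnn" -> "kmtnn" -> "gipjj"
  "tkfoi" -> "tkf" -> "pgb"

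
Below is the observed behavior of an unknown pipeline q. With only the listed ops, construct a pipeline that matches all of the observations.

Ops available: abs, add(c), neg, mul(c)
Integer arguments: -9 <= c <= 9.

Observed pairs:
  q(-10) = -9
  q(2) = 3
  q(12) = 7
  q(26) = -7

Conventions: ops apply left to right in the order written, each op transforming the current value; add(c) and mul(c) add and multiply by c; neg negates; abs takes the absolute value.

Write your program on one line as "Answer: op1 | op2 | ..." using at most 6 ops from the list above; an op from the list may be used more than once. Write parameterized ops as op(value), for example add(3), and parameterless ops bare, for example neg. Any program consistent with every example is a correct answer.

add(-9) | abs | add(4) | add(-5) | neg | add(9)

Check, running the answer program on each example:
  -10 -> -19 -> 19 -> 23 -> 18 -> -18 -> -9
  2 -> -7 -> 7 -> 11 -> 6 -> -6 -> 3
  12 -> 3 -> 3 -> 7 -> 2 -> -2 -> 7
  26 -> 17 -> 17 -> 21 -> 16 -> -16 -> -7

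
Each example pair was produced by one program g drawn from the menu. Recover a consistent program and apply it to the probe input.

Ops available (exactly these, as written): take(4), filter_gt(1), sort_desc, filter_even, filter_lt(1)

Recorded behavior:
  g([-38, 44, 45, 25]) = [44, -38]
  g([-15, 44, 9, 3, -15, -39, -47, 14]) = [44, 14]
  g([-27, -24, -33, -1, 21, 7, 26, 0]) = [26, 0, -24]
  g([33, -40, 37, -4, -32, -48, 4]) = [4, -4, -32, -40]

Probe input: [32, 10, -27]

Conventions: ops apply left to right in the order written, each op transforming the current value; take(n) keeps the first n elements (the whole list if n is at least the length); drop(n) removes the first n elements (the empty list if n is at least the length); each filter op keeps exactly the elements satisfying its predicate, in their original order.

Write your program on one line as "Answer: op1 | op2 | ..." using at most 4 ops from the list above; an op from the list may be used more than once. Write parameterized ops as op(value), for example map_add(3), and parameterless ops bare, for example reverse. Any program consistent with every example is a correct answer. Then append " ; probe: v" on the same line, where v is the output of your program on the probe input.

sort_desc | filter_even | take(4) ; probe: [32, 10]

Check, running the answer program on each example:
  [-38, 44, 45, 25] -> [45, 44, 25, -38] -> [44, -38] -> [44, -38]
  [-15, 44, 9, 3, -15, -39, -47, 14] -> [44, 14, 9, 3, -15, -15, -39, -47] -> [44, 14] -> [44, 14]
  [-27, -24, -33, -1, 21, 7, 26, 0] -> [26, 21, 7, 0, -1, -24, -27, -33] -> [26, 0, -24] -> [26, 0, -24]
  [33, -40, 37, -4, -32, -48, 4] -> [37, 33, 4, -4, -32, -40, -48] -> [4, -4, -32, -40, -48] -> [4, -4, -32, -40]
  probe: [32, 10, -27] -> [32, 10, -27] -> [32, 10] -> [32, 10]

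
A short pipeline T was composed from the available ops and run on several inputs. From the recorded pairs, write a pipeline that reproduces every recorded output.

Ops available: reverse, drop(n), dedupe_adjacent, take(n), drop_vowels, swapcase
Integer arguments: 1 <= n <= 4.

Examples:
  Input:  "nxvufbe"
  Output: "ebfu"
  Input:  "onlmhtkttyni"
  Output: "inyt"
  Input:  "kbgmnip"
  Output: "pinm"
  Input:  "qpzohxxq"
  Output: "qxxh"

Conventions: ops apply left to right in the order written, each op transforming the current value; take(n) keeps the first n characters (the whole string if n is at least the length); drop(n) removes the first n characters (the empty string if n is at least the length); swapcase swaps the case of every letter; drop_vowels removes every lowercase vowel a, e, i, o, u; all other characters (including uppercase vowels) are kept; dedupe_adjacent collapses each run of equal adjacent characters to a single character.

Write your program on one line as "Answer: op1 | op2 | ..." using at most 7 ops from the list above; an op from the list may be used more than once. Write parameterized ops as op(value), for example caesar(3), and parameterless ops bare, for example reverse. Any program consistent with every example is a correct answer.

reverse | swapcase | take(4) | reverse | swapcase | reverse

Check, running the answer program on each example:
  "nxvufbe" -> "ebfuvxn" -> "EBFUVXN" -> "EBFU" -> "UFBE" -> "ufbe" -> "ebfu"
  "onlmhtkttyni" -> "inyttkthmlno" -> "INYTTKTHMLNO" -> "INYT" -> "TYNI" -> "tyni" -> "inyt"
  "kbgmnip" -> "pinmgbk" -> "PINMGBK" -> "PINM" -> "MNIP" -> "mnip" -> "pinm"
  "qpzohxxq" -> "qxxhozpq" -> "QXXHOZPQ" -> "QXXH" -> "HXXQ" -> "hxxq" -> "qxxh"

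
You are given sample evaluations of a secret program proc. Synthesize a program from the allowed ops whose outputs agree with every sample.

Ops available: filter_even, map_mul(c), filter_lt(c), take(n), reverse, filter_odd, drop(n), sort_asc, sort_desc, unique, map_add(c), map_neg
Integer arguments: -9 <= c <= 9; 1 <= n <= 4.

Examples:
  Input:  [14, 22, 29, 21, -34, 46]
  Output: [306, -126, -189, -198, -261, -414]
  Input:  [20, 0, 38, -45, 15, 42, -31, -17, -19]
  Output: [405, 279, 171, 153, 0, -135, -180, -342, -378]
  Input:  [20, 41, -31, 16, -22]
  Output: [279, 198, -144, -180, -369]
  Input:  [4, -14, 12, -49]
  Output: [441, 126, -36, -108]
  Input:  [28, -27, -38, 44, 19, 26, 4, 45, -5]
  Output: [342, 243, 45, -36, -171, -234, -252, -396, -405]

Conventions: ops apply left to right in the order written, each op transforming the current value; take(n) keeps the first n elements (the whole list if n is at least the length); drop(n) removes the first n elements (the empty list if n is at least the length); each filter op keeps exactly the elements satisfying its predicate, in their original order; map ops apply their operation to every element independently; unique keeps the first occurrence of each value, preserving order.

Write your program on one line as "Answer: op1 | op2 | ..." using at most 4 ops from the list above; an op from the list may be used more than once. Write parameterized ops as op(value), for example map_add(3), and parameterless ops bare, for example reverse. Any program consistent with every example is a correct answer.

map_mul(-9) | sort_asc | reverse

Check, running the answer program on each example:
  [14, 22, 29, 21, -34, 46] -> [-126, -198, -261, -189, 306, -414] -> [-414, -261, -198, -189, -126, 306] -> [306, -126, -189, -198, -261, -414]
  [20, 0, 38, -45, 15, 42, -31, -17, -19] -> [-180, 0, -342, 405, -135, -378, 279, 153, 171] -> [-378, -342, -180, -135, 0, 153, 171, 279, 405] -> [405, 279, 171, 153, 0, -135, -180, -342, -378]
  [20, 41, -31, 16, -22] -> [-180, -369, 279, -144, 198] -> [-369, -180, -144, 198, 279] -> [279, 198, -144, -180, -369]
  [4, -14, 12, -49] -> [-36, 126, -108, 441] -> [-108, -36, 126, 441] -> [441, 126, -36, -108]
  [28, -27, -38, 44, 19, 26, 4, 45, -5] -> [-252, 243, 342, -396, -171, -234, -36, -405, 45] -> [-405, -396, -252, -234, -171, -36, 45, 243, 342] -> [342, 243, 45, -36, -171, -234, -252, -396, -405]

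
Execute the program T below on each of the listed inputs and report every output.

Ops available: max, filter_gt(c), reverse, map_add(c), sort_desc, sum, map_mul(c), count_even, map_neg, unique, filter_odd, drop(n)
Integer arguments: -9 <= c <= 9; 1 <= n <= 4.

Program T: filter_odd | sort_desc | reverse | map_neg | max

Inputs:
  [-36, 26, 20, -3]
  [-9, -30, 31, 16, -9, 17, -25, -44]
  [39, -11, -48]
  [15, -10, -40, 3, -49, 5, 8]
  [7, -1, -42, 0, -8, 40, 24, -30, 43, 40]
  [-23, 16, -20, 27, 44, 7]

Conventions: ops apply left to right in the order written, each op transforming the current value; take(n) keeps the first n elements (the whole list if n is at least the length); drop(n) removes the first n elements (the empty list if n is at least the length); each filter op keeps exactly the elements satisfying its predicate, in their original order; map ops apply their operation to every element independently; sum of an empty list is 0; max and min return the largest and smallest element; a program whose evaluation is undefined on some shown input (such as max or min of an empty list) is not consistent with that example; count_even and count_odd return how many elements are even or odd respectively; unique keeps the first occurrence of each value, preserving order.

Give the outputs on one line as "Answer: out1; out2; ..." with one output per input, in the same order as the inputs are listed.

3; 25; 11; 49; 1; 23

Execution, op by op:
  [-36, 26, 20, -3] -> [-3] -> [-3] -> [-3] -> [3] -> 3
  [-9, -30, 31, 16, -9, 17, -25, -44] -> [-9, 31, -9, 17, -25] -> [31, 17, -9, -9, -25] -> [-25, -9, -9, 17, 31] -> [25, 9, 9, -17, -31] -> 25
  [39, -11, -48] -> [39, -11] -> [39, -11] -> [-11, 39] -> [11, -39] -> 11
  [15, -10, -40, 3, -49, 5, 8] -> [15, 3, -49, 5] -> [15, 5, 3, -49] -> [-49, 3, 5, 15] -> [49, -3, -5, -15] -> 49
  [7, -1, -42, 0, -8, 40, 24, -30, 43, 40] -> [7, -1, 43] -> [43, 7, -1] -> [-1, 7, 43] -> [1, -7, -43] -> 1
  [-23, 16, -20, 27, 44, 7] -> [-23, 27, 7] -> [27, 7, -23] -> [-23, 7, 27] -> [23, -7, -27] -> 23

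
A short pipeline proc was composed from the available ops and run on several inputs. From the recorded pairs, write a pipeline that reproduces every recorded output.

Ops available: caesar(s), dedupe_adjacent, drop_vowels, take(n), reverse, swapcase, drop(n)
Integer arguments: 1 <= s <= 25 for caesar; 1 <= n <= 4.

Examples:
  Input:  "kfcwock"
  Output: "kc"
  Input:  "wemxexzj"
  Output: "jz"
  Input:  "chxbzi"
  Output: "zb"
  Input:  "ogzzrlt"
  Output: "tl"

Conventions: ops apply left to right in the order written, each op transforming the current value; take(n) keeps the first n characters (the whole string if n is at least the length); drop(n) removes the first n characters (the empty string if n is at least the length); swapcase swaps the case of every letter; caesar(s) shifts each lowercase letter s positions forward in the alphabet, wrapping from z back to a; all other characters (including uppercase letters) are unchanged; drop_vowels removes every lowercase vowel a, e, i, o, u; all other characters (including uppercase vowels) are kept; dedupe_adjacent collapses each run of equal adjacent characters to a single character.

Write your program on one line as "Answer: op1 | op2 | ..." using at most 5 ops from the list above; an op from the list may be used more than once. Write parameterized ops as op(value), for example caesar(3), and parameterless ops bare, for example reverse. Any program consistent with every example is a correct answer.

reverse | dedupe_adjacent | drop_vowels | dedupe_adjacent | take(2)

Check, running the answer program on each example:
  "kfcwock" -> "kcowcfk" -> "kcowcfk" -> "kcwcfk" -> "kcwcfk" -> "kc"
  "wemxexzj" -> "jzxexmew" -> "jzxexmew" -> "jzxxmw" -> "jzxmw" -> "jz"
  "chxbzi" -> "izbxhc" -> "izbxhc" -> "zbxhc" -> "zbxhc" -> "zb"
  "ogzzrlt" -> "tlrzzgo" -> "tlrzgo" -> "tlrzg" -> "tlrzg" -> "tl"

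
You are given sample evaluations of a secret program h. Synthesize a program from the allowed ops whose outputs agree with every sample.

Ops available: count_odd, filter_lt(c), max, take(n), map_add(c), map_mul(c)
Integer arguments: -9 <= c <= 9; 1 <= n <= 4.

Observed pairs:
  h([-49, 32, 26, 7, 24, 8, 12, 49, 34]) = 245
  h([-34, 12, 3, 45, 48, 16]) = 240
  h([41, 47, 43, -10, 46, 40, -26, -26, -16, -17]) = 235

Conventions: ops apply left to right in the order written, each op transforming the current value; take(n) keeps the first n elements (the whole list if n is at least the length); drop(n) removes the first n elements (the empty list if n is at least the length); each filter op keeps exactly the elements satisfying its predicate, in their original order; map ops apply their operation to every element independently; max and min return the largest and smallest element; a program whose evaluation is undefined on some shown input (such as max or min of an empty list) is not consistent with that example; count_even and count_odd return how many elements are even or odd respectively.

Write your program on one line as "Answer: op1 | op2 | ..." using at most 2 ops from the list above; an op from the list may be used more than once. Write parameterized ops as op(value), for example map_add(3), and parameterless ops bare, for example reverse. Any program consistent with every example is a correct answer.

map_mul(5) | max

Check, running the answer program on each example:
  [-49, 32, 26, 7, 24, 8, 12, 49, 34] -> [-245, 160, 130, 35, 120, 40, 60, 245, 170] -> 245
  [-34, 12, 3, 45, 48, 16] -> [-170, 60, 15, 225, 240, 80] -> 240
  [41, 47, 43, -10, 46, 40, -26, -26, -16, -17] -> [205, 235, 215, -50, 230, 200, -130, -130, -80, -85] -> 235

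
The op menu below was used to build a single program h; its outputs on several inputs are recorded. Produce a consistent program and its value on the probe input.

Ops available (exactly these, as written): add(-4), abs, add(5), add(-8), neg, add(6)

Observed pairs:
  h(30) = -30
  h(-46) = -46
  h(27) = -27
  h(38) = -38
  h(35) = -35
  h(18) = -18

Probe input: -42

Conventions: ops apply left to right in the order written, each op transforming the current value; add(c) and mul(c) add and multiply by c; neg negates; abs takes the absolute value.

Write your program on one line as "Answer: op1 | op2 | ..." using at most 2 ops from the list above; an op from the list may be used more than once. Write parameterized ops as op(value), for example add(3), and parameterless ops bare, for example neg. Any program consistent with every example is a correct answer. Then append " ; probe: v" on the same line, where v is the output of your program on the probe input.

abs | neg ; probe: -42

Check, running the answer program on each example:
  30 -> 30 -> -30
  -46 -> 46 -> -46
  27 -> 27 -> -27
  38 -> 38 -> -38
  35 -> 35 -> -35
  18 -> 18 -> -18
  probe: -42 -> 42 -> -42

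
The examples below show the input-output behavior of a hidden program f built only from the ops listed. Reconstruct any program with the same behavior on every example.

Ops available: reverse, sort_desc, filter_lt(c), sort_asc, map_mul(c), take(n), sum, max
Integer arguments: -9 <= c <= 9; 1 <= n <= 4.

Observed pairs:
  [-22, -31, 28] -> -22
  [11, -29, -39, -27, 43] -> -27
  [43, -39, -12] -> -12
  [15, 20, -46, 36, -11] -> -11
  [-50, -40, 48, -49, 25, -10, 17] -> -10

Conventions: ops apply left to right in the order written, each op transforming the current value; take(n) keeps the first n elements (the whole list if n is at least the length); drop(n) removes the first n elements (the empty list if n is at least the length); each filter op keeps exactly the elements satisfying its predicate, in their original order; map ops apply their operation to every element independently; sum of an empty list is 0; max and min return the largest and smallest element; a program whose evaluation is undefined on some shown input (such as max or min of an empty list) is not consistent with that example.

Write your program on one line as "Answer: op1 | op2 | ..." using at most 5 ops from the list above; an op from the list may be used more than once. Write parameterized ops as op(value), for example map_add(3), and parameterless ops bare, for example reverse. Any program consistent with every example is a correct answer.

sort_desc | sort_asc | filter_lt(9) | max

Check, running the answer program on each example:
  [-22, -31, 28] -> [28, -22, -31] -> [-31, -22, 28] -> [-31, -22] -> -22
  [11, -29, -39, -27, 43] -> [43, 11, -27, -29, -39] -> [-39, -29, -27, 11, 43] -> [-39, -29, -27] -> -27
  [43, -39, -12] -> [43, -12, -39] -> [-39, -12, 43] -> [-39, -12] -> -12
  [15, 20, -46, 36, -11] -> [36, 20, 15, -11, -46] -> [-46, -11, 15, 20, 36] -> [-46, -11] -> -11
  [-50, -40, 48, -49, 25, -10, 17] -> [48, 25, 17, -10, -40, -49, -50] -> [-50, -49, -40, -10, 17, 25, 48] -> [-50, -49, -40, -10] -> -10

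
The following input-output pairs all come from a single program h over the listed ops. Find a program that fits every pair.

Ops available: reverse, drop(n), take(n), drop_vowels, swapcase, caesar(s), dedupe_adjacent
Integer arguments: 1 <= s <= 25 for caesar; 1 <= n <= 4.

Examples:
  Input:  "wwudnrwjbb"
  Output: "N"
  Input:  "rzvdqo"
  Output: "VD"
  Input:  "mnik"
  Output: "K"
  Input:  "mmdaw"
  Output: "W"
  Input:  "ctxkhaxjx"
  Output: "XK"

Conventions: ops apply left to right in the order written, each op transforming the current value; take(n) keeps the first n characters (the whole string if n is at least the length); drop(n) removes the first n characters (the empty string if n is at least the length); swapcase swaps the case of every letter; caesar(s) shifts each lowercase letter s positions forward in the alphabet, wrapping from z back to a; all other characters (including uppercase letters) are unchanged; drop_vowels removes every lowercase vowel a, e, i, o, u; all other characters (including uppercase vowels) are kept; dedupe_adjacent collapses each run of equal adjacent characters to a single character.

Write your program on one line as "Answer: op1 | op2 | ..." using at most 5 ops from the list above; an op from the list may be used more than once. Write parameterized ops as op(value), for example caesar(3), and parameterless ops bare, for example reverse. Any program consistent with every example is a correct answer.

drop_vowels | take(4) | dedupe_adjacent | drop(2) | swapcase

Check, running the answer program on each example:
  "wwudnrwjbb" -> "wwdnrwjbb" -> "wwdn" -> "wdn" -> "n" -> "N"
  "rzvdqo" -> "rzvdq" -> "rzvd" -> "rzvd" -> "vd" -> "VD"
  "mnik" -> "mnk" -> "mnk" -> "mnk" -> "k" -> "K"
  "mmdaw" -> "mmdw" -> "mmdw" -> "mdw" -> "w" -> "W"
  "ctxkhaxjx" -> "ctxkhxjx" -> "ctxk" -> "ctxk" -> "xk" -> "XK"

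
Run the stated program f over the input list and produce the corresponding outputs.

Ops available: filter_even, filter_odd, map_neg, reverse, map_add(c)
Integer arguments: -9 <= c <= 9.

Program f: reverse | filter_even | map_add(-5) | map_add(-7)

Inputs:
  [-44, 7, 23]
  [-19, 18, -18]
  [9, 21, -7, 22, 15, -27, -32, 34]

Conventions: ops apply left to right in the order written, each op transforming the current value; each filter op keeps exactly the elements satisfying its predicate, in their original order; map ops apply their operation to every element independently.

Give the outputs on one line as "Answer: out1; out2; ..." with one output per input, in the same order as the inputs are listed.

Execution, op by op:
  [-44, 7, 23] -> [23, 7, -44] -> [-44] -> [-49] -> [-56]
  [-19, 18, -18] -> [-18, 18, -19] -> [-18, 18] -> [-23, 13] -> [-30, 6]
  [9, 21, -7, 22, 15, -27, -32, 34] -> [34, -32, -27, 15, 22, -7, 21, 9] -> [34, -32, 22] -> [29, -37, 17] -> [22, -44, 10]

[-56]; [-30, 6]; [22, -44, 10]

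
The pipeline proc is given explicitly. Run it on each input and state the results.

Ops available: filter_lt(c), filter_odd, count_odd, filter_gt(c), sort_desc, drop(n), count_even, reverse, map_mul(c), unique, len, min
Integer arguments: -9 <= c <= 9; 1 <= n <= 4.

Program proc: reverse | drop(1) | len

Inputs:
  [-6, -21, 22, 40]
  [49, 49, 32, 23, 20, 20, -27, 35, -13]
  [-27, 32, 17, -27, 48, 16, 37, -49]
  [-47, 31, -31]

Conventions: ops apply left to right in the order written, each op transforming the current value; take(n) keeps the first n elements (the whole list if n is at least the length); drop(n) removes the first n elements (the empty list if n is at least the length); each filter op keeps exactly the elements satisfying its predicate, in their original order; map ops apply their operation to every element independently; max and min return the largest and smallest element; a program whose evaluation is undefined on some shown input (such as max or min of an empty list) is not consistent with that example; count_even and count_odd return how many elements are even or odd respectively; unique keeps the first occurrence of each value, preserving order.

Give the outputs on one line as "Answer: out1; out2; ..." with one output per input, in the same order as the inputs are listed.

3; 8; 7; 2

Execution, op by op:
  [-6, -21, 22, 40] -> [40, 22, -21, -6] -> [22, -21, -6] -> 3
  [49, 49, 32, 23, 20, 20, -27, 35, -13] -> [-13, 35, -27, 20, 20, 23, 32, 49, 49] -> [35, -27, 20, 20, 23, 32, 49, 49] -> 8
  [-27, 32, 17, -27, 48, 16, 37, -49] -> [-49, 37, 16, 48, -27, 17, 32, -27] -> [37, 16, 48, -27, 17, 32, -27] -> 7
  [-47, 31, -31] -> [-31, 31, -47] -> [31, -47] -> 2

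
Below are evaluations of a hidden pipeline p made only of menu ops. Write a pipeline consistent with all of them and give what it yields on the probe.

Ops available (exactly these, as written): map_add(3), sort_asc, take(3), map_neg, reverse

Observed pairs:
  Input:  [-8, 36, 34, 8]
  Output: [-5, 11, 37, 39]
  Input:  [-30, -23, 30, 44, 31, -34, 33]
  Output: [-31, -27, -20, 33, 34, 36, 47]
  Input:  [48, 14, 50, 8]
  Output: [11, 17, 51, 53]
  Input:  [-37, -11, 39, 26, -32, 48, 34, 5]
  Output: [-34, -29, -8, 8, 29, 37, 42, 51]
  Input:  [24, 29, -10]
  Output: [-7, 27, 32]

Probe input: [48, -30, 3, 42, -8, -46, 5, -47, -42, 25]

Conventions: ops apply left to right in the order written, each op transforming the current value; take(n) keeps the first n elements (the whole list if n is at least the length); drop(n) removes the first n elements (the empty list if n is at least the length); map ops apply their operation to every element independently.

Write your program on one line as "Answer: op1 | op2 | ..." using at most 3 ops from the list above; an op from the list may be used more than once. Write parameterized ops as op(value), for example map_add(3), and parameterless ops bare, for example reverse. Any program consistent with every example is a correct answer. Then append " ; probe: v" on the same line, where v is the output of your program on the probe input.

map_add(3) | sort_asc ; probe: [-44, -43, -39, -27, -5, 6, 8, 28, 45, 51]

Check, running the answer program on each example:
  [-8, 36, 34, 8] -> [-5, 39, 37, 11] -> [-5, 11, 37, 39]
  [-30, -23, 30, 44, 31, -34, 33] -> [-27, -20, 33, 47, 34, -31, 36] -> [-31, -27, -20, 33, 34, 36, 47]
  [48, 14, 50, 8] -> [51, 17, 53, 11] -> [11, 17, 51, 53]
  [-37, -11, 39, 26, -32, 48, 34, 5] -> [-34, -8, 42, 29, -29, 51, 37, 8] -> [-34, -29, -8, 8, 29, 37, 42, 51]
  [24, 29, -10] -> [27, 32, -7] -> [-7, 27, 32]
  probe: [48, -30, 3, 42, -8, -46, 5, -47, -42, 25] -> [51, -27, 6, 45, -5, -43, 8, -44, -39, 28] -> [-44, -43, -39, -27, -5, 6, 8, 28, 45, 51]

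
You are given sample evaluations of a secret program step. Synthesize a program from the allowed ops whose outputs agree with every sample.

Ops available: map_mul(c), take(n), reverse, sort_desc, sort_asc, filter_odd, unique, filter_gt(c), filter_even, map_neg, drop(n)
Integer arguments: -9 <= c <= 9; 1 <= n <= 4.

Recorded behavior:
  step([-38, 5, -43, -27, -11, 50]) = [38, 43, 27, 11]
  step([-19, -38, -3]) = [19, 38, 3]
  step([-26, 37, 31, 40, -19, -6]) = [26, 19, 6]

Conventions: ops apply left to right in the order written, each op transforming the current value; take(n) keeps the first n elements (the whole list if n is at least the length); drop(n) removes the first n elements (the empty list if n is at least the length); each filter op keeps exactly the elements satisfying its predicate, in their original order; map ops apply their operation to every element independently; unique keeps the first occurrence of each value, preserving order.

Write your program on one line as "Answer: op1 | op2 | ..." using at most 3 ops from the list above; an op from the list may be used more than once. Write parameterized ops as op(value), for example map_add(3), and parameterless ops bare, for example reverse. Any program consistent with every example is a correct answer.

map_neg | filter_gt(-5)

Check, running the answer program on each example:
  [-38, 5, -43, -27, -11, 50] -> [38, -5, 43, 27, 11, -50] -> [38, 43, 27, 11]
  [-19, -38, -3] -> [19, 38, 3] -> [19, 38, 3]
  [-26, 37, 31, 40, -19, -6] -> [26, -37, -31, -40, 19, 6] -> [26, 19, 6]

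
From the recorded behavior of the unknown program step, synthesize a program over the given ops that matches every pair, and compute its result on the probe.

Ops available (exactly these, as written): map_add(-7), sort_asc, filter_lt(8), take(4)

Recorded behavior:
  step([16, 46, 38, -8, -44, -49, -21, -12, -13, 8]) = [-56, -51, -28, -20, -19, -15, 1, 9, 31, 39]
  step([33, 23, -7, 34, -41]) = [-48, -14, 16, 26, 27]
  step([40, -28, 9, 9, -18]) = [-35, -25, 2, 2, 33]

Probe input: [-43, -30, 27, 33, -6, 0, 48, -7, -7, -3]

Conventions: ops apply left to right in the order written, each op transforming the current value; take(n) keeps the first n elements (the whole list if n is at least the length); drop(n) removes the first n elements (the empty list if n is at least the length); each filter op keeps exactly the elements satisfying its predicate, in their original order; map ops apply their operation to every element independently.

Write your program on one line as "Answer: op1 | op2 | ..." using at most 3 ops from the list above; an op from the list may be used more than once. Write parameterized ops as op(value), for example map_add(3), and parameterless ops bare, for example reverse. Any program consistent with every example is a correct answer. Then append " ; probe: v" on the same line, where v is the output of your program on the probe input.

map_add(-7) | sort_asc ; probe: [-50, -37, -14, -14, -13, -10, -7, 20, 26, 41]

Check, running the answer program on each example:
  [16, 46, 38, -8, -44, -49, -21, -12, -13, 8] -> [9, 39, 31, -15, -51, -56, -28, -19, -20, 1] -> [-56, -51, -28, -20, -19, -15, 1, 9, 31, 39]
  [33, 23, -7, 34, -41] -> [26, 16, -14, 27, -48] -> [-48, -14, 16, 26, 27]
  [40, -28, 9, 9, -18] -> [33, -35, 2, 2, -25] -> [-35, -25, 2, 2, 33]
  probe: [-43, -30, 27, 33, -6, 0, 48, -7, -7, -3] -> [-50, -37, 20, 26, -13, -7, 41, -14, -14, -10] -> [-50, -37, -14, -14, -13, -10, -7, 20, 26, 41]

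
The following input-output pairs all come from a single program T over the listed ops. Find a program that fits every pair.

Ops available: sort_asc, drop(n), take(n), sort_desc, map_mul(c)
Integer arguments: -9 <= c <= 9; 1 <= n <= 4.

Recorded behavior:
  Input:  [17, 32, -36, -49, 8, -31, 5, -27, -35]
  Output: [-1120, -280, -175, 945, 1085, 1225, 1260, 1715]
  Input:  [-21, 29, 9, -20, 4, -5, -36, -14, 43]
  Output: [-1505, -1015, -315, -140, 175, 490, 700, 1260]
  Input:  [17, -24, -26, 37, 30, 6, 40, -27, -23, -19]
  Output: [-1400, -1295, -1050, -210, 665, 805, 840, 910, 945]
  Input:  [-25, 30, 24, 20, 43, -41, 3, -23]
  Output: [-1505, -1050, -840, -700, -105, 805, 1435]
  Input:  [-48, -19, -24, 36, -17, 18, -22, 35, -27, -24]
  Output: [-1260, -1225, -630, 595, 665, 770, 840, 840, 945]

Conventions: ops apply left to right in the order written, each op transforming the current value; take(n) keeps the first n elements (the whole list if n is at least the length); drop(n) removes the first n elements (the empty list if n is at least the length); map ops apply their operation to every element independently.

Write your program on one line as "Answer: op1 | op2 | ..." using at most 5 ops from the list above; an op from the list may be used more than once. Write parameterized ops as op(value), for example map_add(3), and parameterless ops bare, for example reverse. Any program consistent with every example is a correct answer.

drop(1) | map_mul(-7) | sort_desc | map_mul(5) | sort_asc

Check, running the answer program on each example:
  [17, 32, -36, -49, 8, -31, 5, -27, -35] -> [32, -36, -49, 8, -31, 5, -27, -35] -> [-224, 252, 343, -56, 217, -35, 189, 245] -> [343, 252, 245, 217, 189, -35, -56, -224] -> [1715, 1260, 1225, 1085, 945, -175, -280, -1120] -> [-1120, -280, -175, 945, 1085, 1225, 1260, 1715]
  [-21, 29, 9, -20, 4, -5, -36, -14, 43] -> [29, 9, -20, 4, -5, -36, -14, 43] -> [-203, -63, 140, -28, 35, 252, 98, -301] -> [252, 140, 98, 35, -28, -63, -203, -301] -> [1260, 700, 490, 175, -140, -315, -1015, -1505] -> [-1505, -1015, -315, -140, 175, 490, 700, 1260]
  [17, -24, -26, 37, 30, 6, 40, -27, -23, -19] -> [-24, -26, 37, 30, 6, 40, -27, -23, -19] -> [168, 182, -259, -210, -42, -280, 189, 161, 133] -> [189, 182, 168, 161, 133, -42, -210, -259, -280] -> [945, 910, 840, 805, 665, -210, -1050, -1295, -1400] -> [-1400, -1295, -1050, -210, 665, 805, 840, 910, 945]
  [-25, 30, 24, 20, 43, -41, 3, -23] -> [30, 24, 20, 43, -41, 3, -23] -> [-210, -168, -140, -301, 287, -21, 161] -> [287, 161, -21, -140, -168, -210, -301] -> [1435, 805, -105, -700, -840, -1050, -1505] -> [-1505, -1050, -840, -700, -105, 805, 1435]
  [-48, -19, -24, 36, -17, 18, -22, 35, -27, -24] -> [-19, -24, 36, -17, 18, -22, 35, -27, -24] -> [133, 168, -252, 119, -126, 154, -245, 189, 168] -> [189, 168, 168, 154, 133, 119, -126, -245, -252] -> [945, 840, 840, 770, 665, 595, -630, -1225, -1260] -> [-1260, -1225, -630, 595, 665, 770, 840, 840, 945]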